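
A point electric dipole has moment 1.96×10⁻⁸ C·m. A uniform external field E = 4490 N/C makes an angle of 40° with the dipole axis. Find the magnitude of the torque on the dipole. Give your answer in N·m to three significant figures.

τ ≈ 5.66×10⁻⁵ N·m

Torque on an electric dipole: τ = pE sinθ.
τ = (1.96×10⁻⁸)(4490)·sin40° = 5.657×10⁻⁵ N·m.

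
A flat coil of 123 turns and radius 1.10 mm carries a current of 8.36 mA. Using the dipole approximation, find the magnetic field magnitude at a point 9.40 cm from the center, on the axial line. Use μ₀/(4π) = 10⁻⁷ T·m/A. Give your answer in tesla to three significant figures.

m = NIA = NIπa² = 123·(0.00836)·π·(0.00110)² = 3.909×10⁻⁶ A·m².
On axis B = (μ₀/4π)·2m/r³.
B = 2·(10⁻⁷)·(3.909×10⁻⁶) / (0.0940)³ = 9.413×10⁻¹⁰ T.

B ≈ 9.41×10⁻¹⁰ T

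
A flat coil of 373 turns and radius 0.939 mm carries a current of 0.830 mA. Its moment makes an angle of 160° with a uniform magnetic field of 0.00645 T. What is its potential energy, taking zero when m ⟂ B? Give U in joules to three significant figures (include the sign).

m = NIA = NIπa² = 373·(8.30×10⁻⁴)·π·(9.39×10⁻⁴)² = 8.576×10⁻⁷ A·m².
U = −m·B = −mB cosθ.
U = −(8.576×10⁻⁷)(0.00645)·cos160° = 5.198×10⁻⁹ J.

U ≈ 5.20×10⁻⁹ J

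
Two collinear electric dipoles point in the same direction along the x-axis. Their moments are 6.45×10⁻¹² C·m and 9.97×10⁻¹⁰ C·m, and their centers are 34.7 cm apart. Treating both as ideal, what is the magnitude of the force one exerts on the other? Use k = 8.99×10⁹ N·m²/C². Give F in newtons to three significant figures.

F ≈ 2.39×10⁻⁸ N

On-axis field of dipole 1 at distance r: E = 2kp₁/r³. Force on dipole 2 is F = p₂·dE/dr (gradient along axis).
dE/dr = −6kp₁/r⁴, so |F| = 6kp₁p₂/r⁴ (attractive for aligned moments).
F = 6(8.99×10⁹)(6.45×10⁻¹²)(9.97×10⁻¹⁰)/(0.347)⁴ = 2.392×10⁻⁸ N.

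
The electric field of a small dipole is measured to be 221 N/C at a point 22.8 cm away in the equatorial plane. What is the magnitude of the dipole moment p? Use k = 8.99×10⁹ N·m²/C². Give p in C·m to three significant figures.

In the equatorial plane E = kp/r³, so p = Er³/(k).
p = (221)·(0.228)³ / (8.99×10⁹) = 2.914×10⁻¹⁰ C·m.

p ≈ 2.91×10⁻¹⁰ C·m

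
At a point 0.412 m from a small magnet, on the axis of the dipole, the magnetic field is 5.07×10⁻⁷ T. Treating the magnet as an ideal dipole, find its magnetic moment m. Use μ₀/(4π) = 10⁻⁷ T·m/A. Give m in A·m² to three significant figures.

On axis B = (μ₀/4π)·2m/r³, so m = Br³·4π/(μ₀·2).
m = (5.07×10⁻⁷)·(0.412)³ / (2·10⁻⁷) = 0.1773 A·m².

m ≈ 0.177 A·m²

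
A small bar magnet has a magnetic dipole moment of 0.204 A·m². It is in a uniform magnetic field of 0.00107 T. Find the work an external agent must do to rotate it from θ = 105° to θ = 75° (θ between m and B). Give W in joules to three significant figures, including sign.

W_ext = ΔU = −mB cosθ₂ + mB cosθ₁ = mB(cosθ₁ − cosθ₂).
W = (0.204)(0.00107)·(cos105° − cos75°) = (2.183×10⁻⁴)·(-0.5176) = -1.130×10⁻⁴ J.

W ≈ -1.13×10⁻⁴ J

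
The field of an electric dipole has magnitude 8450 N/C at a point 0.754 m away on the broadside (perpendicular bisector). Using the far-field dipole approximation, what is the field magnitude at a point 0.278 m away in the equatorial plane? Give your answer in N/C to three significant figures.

E ≈ 1.69×10⁵ N/C

Dipole fields scale as 1/r³ in the far field; the geometry is the same at both points.
E₂ = E₁ · (r₁/r₂)³ = 8450 · (0.754/0.278)³.
(r₁/r₂)³ = (2.712)³ = 19.95.
E₂ ≈ 1.686×10⁵ N/C.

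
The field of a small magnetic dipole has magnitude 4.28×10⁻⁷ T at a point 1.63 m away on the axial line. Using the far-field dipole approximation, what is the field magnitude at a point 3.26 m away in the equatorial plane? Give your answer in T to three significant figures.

B ≈ 2.68×10⁻⁸ T

Dipole fields scale as 1/r³ in the far field.
The axial field is twice the equatorial field at the same r, so the geometry factor is 1/2.
B₂ = B₁ · (1/2) · (r₁/r₂)³ = 4.28×10⁻⁷ · 0.5 · (1.63/3.26)³.
(r₁/r₂)³ = (0.5)³ = 0.125.
B₂ ≈ 2.675×10⁻⁸ T.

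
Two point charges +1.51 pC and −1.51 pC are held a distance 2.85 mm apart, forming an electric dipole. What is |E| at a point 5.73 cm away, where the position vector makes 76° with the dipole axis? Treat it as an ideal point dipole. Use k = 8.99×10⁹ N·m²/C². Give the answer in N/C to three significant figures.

E ≈ 0.223 N/C

Dipole moment p = qd = (1.51×10⁻¹² C)(0.00285 m) = 4.304×10⁻¹⁵ C·m.
At angle θ the dipole field magnitude is E = (kp/r³)·√(1 + 3cos²θ).
kp/r³ = (8.99×10⁹)(4.304×10⁻¹⁵) / (0.0573)³ = 0.2057 N/C.
√(1 + 3cos²76°) = √(1 + 3·0.0585) = √1.1756 ≈ 1.0842.
E ≈ 0.2057 × 1.084 = 0.2230 N/C.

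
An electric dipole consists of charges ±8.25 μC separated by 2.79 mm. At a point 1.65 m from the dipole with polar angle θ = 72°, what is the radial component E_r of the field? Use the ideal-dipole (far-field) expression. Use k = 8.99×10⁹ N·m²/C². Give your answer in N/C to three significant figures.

Dipole moment p = qd = (8.25×10⁻⁶ C)(0.00279 m) = 2.302×10⁻⁸ C·m.
For a dipole, E_r = (2kp cosθ)/r³.
kp/r³ = (8.99×10⁹)(2.302×10⁻⁸)/(1.65)³ = 46.07 N/C.
E_r = 2·46.07·cos72° = 28.47 N/C.

E_r ≈ 28.5 N/C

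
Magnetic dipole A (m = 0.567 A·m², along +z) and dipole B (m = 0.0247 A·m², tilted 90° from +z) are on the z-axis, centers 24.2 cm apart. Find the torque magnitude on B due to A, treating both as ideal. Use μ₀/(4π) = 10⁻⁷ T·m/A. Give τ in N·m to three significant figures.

Dipole B is on the axis of dipole A, so B₁ there is axial: B₁ = (μ₀/4π)·2m₁/r³ along +z.
B₁ = 2(10⁻⁷)(0.567)/(0.242)³ = 8.001×10⁻⁶ T.
τ = m₂ B₁ sinθ.
τ = (0.0247)(8.001×10⁻⁶)·sin90° = 1.976×10⁻⁷ N·m.

τ ≈ 1.98×10⁻⁷ N·m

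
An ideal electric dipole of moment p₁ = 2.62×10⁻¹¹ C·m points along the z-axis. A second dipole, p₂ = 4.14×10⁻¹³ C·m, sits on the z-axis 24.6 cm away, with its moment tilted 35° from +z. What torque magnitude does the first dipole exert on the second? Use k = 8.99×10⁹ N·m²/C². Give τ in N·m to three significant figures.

The second dipole sits on the axis of the first, so the field there is axial: E₁ = 2kp₁/r³ along +z.
E₁ = 2(8.99×10⁹)(2.62×10⁻¹¹)/(0.246)³ = 31.64 N/C.
Torque on the second dipole: τ = p₂ E₁ sinθ.
τ = (4.14×10⁻¹³)(31.64)·sin35° = 7.514×10⁻¹² N·m.

τ ≈ 7.51×10⁻¹² N·m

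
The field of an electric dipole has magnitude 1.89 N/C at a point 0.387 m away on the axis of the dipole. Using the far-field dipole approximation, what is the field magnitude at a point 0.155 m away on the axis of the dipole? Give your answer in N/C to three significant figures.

E ≈ 29.4 N/C

Dipole fields scale as 1/r³ in the far field; the geometry is the same at both points.
E₂ = E₁ · (r₁/r₂)³ = 1.89 · (0.387/0.155)³.
(r₁/r₂)³ = (2.497)³ = 15.56.
E₂ ≈ 29.42 N/C.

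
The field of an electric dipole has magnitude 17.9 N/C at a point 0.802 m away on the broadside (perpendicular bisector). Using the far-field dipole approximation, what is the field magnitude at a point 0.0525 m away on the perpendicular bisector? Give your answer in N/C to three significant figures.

Dipole fields scale as 1/r³ in the far field; the geometry is the same at both points.
E₂ = E₁ · (r₁/r₂)³ = 17.9 · (0.802/0.0525)³.
(r₁/r₂)³ = (15.28)³ = 3565.
E₂ ≈ 6.381×10⁴ N/C.

E ≈ 6.38×10⁴ N/C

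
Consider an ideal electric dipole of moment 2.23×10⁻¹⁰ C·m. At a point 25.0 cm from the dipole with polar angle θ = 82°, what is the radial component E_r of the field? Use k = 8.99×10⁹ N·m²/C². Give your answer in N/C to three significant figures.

E_r ≈ 35.7 N/C

For a dipole, E_r = (2kp cosθ)/r³.
kp/r³ = (8.99×10⁹)(2.23×10⁻¹⁰)/(0.250)³ = 128.3 N/C.
E_r = 2·128.3·cos82° = 35.71 N/C.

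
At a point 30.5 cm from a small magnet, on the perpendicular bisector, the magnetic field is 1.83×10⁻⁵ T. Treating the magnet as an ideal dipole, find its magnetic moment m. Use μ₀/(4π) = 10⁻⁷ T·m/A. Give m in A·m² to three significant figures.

m ≈ 5.19 A·m²

In the equatorial plane B = (μ₀/4π)·m/r³, so m = Br³·4π/(μ₀).
m = (1.83×10⁻⁵)·(0.305)³ / (10⁻⁷) = 5.192 A·m².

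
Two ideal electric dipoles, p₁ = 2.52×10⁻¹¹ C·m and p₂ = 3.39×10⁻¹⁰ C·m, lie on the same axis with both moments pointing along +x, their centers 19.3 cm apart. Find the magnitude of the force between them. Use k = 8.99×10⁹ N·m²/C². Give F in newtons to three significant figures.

On-axis field of dipole 1 at distance r: E = 2kp₁/r³. Force on dipole 2 is F = p₂·dE/dr (gradient along axis).
dE/dr = −6kp₁/r⁴, so |F| = 6kp₁p₂/r⁴ (attractive for aligned moments).
F = 6(8.99×10⁹)(2.52×10⁻¹¹)(3.39×10⁻¹⁰)/(0.193)⁴ = 3.321×10⁻⁷ N.

F ≈ 3.32×10⁻⁷ N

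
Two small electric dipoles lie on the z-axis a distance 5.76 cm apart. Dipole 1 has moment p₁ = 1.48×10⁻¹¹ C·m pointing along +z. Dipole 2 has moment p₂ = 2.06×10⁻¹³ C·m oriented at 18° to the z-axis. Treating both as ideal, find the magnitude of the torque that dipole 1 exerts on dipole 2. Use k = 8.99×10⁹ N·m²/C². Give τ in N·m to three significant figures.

τ ≈ 8.86×10⁻¹¹ N·m

The second dipole sits on the axis of the first, so the field there is axial: E₁ = 2kp₁/r³ along +z.
E₁ = 2(8.99×10⁹)(1.48×10⁻¹¹)/(0.0576)³ = 1392 N/C.
Torque on the second dipole: τ = p₂ E₁ sinθ.
τ = (2.06×10⁻¹³)(1392)·sin18° = 8.864×10⁻¹¹ N·m.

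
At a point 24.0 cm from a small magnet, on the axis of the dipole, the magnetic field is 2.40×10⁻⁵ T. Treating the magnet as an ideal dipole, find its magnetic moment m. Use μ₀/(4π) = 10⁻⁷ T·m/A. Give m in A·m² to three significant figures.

m ≈ 1.66 A·m²

On axis B = (μ₀/4π)·2m/r³, so m = Br³·4π/(μ₀·2).
m = (2.40×10⁻⁵)·(0.240)³ / (2·10⁻⁷) = 1.659 A·m².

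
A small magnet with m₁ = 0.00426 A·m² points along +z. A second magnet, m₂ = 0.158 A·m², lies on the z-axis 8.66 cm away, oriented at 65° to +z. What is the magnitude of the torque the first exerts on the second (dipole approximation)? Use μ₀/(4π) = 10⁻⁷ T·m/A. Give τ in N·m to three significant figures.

τ ≈ 1.88×10⁻⁷ N·m

Dipole B is on the axis of dipole A, so B₁ there is axial: B₁ = (μ₀/4π)·2m₁/r³ along +z.
B₁ = 2(10⁻⁷)(0.00426)/(0.0866)³ = 1.312×10⁻⁶ T.
τ = m₂ B₁ sinθ.
τ = (0.158)(1.312×10⁻⁶)·sin65° = 1.879×10⁻⁷ N·m.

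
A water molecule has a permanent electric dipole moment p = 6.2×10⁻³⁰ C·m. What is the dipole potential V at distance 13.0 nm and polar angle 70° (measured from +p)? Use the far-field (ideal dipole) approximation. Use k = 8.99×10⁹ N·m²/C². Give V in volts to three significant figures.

V ≈ 1.13×10⁻⁴ V

The dipole potential is V = kp cosθ / r².
V = (8.99×10⁹)(6.20×10⁻³⁰)·cos70° / (1.30×10⁻⁸)² = 1.128×10⁻⁴ V.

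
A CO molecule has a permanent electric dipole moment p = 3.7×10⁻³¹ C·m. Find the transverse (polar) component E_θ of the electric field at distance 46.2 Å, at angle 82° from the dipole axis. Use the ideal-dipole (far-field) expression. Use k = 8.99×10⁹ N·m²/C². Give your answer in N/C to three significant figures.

E_θ ≈ 3.34×10⁴ N/C

For a dipole, E_θ = (kp sinθ)/r³.
kp/r³ = (8.99×10⁹)(3.70×10⁻³¹)/(4.62×10⁻⁹)³ = 3.373×10⁴ N/C.
E_θ = 3.373×10⁴·sin82° = 3.340×10⁴ N/C.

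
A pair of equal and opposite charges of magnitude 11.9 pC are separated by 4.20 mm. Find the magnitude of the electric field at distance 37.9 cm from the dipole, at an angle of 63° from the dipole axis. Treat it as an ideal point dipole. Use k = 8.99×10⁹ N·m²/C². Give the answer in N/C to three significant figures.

E ≈ 0.0105 N/C

Dipole moment p = qd = (1.19×10⁻¹¹ C)(0.00420 m) = 4.998×10⁻¹⁴ C·m.
At angle θ the dipole field magnitude is E = (kp/r³)·√(1 + 3cos²θ).
kp/r³ = (8.99×10⁹)(4.998×10⁻¹⁴) / (0.379)³ = 0.008254 N/C.
√(1 + 3cos²63°) = √(1 + 3·0.2061) = √1.6183 ≈ 1.2721.
E ≈ 0.008254 × 1.272 = 0.01050 N/C.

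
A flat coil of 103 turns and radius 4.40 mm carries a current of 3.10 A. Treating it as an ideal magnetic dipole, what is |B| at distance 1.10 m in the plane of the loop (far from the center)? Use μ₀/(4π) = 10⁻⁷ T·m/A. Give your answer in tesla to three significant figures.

B ≈ 1.46×10⁻⁹ T

m = NIA = NIπa² = 103·(3.10)·π·(0.00440)² = 0.01942 A·m².
In the equatorial plane B = (μ₀/4π)·m/r³ (half the axial value).
B = (10⁻⁷)·(0.01942) / (1.10)³ = 1.459×10⁻⁹ T.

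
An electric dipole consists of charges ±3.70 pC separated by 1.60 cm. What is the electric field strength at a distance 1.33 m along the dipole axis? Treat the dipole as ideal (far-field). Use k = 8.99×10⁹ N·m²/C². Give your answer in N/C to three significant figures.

Dipole moment p = qd = (3.70×10⁻¹² C)(0.0160 m) = 5.92×10⁻¹⁴ C·m.
On the dipole axis E = 2kp/r³.
E = 2·(8.99×10⁹)(5.92×10⁻¹⁴) / (1.33)³ = 4.524×10⁻⁴ N/C.

E ≈ 4.52×10⁻⁴ N/C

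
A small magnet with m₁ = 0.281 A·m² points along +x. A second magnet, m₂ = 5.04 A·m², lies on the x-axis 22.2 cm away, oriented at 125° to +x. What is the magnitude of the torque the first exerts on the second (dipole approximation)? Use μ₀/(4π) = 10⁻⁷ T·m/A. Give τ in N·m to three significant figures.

τ ≈ 2.12×10⁻⁵ N·m

Dipole B is on the axis of dipole A, so B₁ there is axial: B₁ = (μ₀/4π)·2m₁/r³ along +x.
B₁ = 2(10⁻⁷)(0.281)/(0.222)³ = 5.137×10⁻⁶ T.
τ = m₂ B₁ sinθ.
τ = (5.04)(5.137×10⁻⁶)·sin125° = 2.121×10⁻⁵ N·m.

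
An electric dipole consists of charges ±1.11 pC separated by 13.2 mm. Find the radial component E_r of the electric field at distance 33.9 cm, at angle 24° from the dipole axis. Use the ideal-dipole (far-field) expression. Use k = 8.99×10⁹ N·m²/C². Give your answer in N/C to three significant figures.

E_r ≈ 0.00618 N/C

Dipole moment p = qd = (1.11×10⁻¹² C)(0.0132 m) = 1.465×10⁻¹⁴ C·m.
For a dipole, E_r = (2kp cosθ)/r³.
kp/r³ = (8.99×10⁹)(1.465×10⁻¹⁴)/(0.339)³ = 0.003381 N/C.
E_r = 2·0.003381·cos24° = 0.006177 N/C.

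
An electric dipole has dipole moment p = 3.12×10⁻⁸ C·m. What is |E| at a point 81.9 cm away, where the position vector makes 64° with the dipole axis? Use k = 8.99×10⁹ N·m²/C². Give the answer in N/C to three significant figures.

E ≈ 641 N/C

At angle θ the dipole field magnitude is E = (kp/r³)·√(1 + 3cos²θ).
kp/r³ = (8.99×10⁹)(3.12×10⁻⁸) / (0.819)³ = 510.6 N/C.
√(1 + 3cos²64°) = √(1 + 3·0.1922) = √1.5765 ≈ 1.2556.
E ≈ 510.6 × 1.256 = 641.1 N/C.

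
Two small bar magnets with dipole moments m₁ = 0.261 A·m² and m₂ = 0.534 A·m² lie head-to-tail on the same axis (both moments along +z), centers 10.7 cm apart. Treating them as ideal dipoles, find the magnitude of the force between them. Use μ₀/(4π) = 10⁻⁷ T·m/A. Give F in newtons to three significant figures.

On-axis B of dipole 1: B = (μ₀/4π)·2m₁/r³. Force on dipole 2: F = m₂·dB/dr.
dB/dr = −(μ₀/4π)·6m₁/r⁴, so |F| = (μ₀/4π)·6m₁m₂/r⁴.
F = 6(10⁻⁷)(0.261)(0.534)/(0.107)⁴ = 6.380×10⁻⁴ N.

F ≈ 6.38×10⁻⁴ N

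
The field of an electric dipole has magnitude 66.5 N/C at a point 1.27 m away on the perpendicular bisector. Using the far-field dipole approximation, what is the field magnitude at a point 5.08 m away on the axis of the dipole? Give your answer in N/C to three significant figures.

E ≈ 2.08 N/C

Dipole fields scale as 1/r³ in the far field.
The axial field is twice the equatorial field at the same r, so the geometry factor is 2/1.
E₂ = E₁ · (2/1) · (r₁/r₂)³ = 66.5 · 2 · (1.27/5.08)³.
(r₁/r₂)³ = (0.25)³ = 0.01562.
E₂ ≈ 2.078 N/C.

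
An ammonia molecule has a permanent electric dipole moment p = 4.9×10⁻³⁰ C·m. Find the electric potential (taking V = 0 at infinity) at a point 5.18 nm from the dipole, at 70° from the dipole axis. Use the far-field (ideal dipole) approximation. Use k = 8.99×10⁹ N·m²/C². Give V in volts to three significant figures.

V ≈ 5.61×10⁻⁴ V

The dipole potential is V = kp cosθ / r².
V = (8.99×10⁹)(4.90×10⁻³⁰)·cos70° / (5.18×10⁻⁹)² = 5.615×10⁻⁴ V.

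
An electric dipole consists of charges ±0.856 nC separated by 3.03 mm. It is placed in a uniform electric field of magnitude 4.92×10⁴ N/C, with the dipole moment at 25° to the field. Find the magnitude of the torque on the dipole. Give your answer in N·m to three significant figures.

Dipole moment p = qd = (8.56×10⁻¹⁰ C)(0.00303 m) = 2.594×10⁻¹² C·m.
Torque on an electric dipole: τ = pE sinθ.
τ = (2.594×10⁻¹²)(4.92×10⁴)·sin25° = 5.394×10⁻⁸ N·m.

τ ≈ 5.39×10⁻⁸ N·m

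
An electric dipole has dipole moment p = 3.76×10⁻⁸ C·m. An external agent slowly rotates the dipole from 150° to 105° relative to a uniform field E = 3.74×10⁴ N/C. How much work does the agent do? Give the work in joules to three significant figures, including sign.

W_ext = ΔU = U(θ₂) − U(θ₁) = −pE cosθ₂ − (−pE cosθ₁) = pE(cosθ₁ − cosθ₂).
W = (3.76×10⁻⁸)(3.74×10⁴)·(cos150° − cos105°) = (0.001406)·(-0.6072) = -8.539×10⁻⁴ J.

W ≈ -8.54×10⁻⁴ J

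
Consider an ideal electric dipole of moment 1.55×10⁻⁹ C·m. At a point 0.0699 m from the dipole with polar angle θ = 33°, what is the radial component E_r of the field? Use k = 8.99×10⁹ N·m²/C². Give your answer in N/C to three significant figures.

For a dipole, E_r = (2kp cosθ)/r³.
kp/r³ = (8.99×10⁹)(1.55×10⁻⁹)/(0.0699)³ = 4.080×10⁴ N/C.
E_r = 2·4.080×10⁴·cos33° = 6.844×10⁴ N/C.

E_r ≈ 6.84×10⁴ N/C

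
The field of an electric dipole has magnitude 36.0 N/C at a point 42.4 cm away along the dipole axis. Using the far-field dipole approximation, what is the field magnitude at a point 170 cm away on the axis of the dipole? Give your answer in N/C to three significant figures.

E ≈ 0.559 N/C

Dipole fields scale as 1/r³ in the far field; the geometry is the same at both points.
E₂ = E₁ · (r₁/r₂)³ = 36.0 · (42.4/170)³.
(r₁/r₂)³ = (0.2494)³ = 0.01551.
E₂ ≈ 0.5585 N/C.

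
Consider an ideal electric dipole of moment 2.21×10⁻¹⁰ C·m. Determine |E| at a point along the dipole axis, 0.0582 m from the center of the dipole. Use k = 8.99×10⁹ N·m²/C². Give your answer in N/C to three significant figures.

On the dipole axis E = 2kp/r³.
E = 2·(8.99×10⁹)(2.21×10⁻¹⁰) / (0.0582)³ = 2.016×10⁴ N/C.

E ≈ 2.02×10⁴ N/C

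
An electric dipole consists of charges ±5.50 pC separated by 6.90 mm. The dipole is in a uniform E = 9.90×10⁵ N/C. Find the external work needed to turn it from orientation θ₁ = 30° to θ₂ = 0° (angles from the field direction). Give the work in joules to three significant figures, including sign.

W ≈ -5.03×10⁻⁹ J

Dipole moment p = qd = (5.50×10⁻¹² C)(0.00690 m) = 3.795×10⁻¹⁴ C·m.
W_ext = ΔU = U(θ₂) − U(θ₁) = −pE cosθ₂ − (−pE cosθ₁) = pE(cosθ₁ − cosθ₂).
W = (3.795×10⁻¹⁴)(9.90×10⁵)·(cos30° − cos0°) = (3.757×10⁻⁸)·(-0.1340) = -5.033×10⁻⁹ J.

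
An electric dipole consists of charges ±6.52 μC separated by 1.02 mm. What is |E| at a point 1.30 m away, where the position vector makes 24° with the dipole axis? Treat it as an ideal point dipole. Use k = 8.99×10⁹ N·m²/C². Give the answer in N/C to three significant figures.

E ≈ 50.9 N/C

Dipole moment p = qd = (6.52×10⁻⁶ C)(0.00102 m) = 6.65×10⁻⁹ C·m.
At angle θ the dipole field magnitude is E = (kp/r³)·√(1 + 3cos²θ).
kp/r³ = (8.99×10⁹)(6.65×10⁻⁹) / (1.30)³ = 27.21 N/C.
√(1 + 3cos²24°) = √(1 + 3·0.8346) = √3.5037 ≈ 1.8718.
E ≈ 27.21 × 1.872 = 50.93 N/C.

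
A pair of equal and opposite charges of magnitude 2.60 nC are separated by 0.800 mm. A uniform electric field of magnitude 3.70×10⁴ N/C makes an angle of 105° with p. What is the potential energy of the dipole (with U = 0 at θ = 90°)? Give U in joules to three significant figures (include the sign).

Dipole moment p = qd = (2.60×10⁻⁹ C)(8.00×10⁻⁴ m) = 2.08×10⁻¹² C·m.
U = −p·E = −pE cosθ.
U = −(2.08×10⁻¹²)(3.70×10⁴)·cos105° = 1.992×10⁻⁸ J.

U ≈ 1.99×10⁻⁸ J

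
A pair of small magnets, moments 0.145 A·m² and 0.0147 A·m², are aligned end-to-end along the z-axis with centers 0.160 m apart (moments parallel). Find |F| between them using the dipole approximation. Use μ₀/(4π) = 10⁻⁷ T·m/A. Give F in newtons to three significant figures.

On-axis B of dipole 1: B = (μ₀/4π)·2m₁/r³. Force on dipole 2: F = m₂·dB/dr.
dB/dr = −(μ₀/4π)·6m₁/r⁴, so |F| = (μ₀/4π)·6m₁m₂/r⁴.
F = 6(10⁻⁷)(0.145)(0.0147)/(0.160)⁴ = 1.951×10⁻⁶ N.

F ≈ 1.95×10⁻⁶ N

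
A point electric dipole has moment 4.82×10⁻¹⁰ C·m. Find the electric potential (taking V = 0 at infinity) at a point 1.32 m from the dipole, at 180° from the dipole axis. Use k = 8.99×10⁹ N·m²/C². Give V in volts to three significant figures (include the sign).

V ≈ -2.49 V

The dipole potential is V = kp cosθ / r².
V = (8.99×10⁹)(4.82×10⁻¹⁰)·cos180° / (1.32)² = -2.487 V.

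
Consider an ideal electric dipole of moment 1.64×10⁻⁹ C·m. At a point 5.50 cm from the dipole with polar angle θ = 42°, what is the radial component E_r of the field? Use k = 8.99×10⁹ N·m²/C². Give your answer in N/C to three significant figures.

E_r ≈ 1.32×10⁵ N/C

For a dipole, E_r = (2kp cosθ)/r³.
kp/r³ = (8.99×10⁹)(1.64×10⁻⁹)/(0.0550)³ = 8.862×10⁴ N/C.
E_r = 2·8.862×10⁴·cos42° = 1.317×10⁵ N/C.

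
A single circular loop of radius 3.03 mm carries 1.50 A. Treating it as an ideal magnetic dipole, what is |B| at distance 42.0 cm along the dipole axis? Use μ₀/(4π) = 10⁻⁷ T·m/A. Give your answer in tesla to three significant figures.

Magnetic moment m = IA = Iπa² = (1.50)·π·(0.00303)² = 4.326×10⁻⁵ A·m².
On axis B = (μ₀/4π)·2m/r³.
B = 2·(10⁻⁷)·(4.326×10⁻⁵) / (0.420)³ = 1.168×10⁻¹⁰ T.

B ≈ 1.17×10⁻¹⁰ T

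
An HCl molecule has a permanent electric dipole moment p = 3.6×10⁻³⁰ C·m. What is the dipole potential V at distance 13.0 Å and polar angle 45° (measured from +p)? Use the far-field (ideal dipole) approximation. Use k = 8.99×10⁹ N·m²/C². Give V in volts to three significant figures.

V ≈ 0.0135 V

The dipole potential is V = kp cosθ / r².
V = (8.99×10⁹)(3.60×10⁻³⁰)·cos45° / (1.30×10⁻⁹)² = 0.01354 V.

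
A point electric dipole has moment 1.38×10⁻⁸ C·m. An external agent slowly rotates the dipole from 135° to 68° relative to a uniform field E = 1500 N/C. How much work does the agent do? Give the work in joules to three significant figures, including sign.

W ≈ -2.24×10⁻⁵ J

W_ext = ΔU = U(θ₂) − U(θ₁) = −pE cosθ₂ − (−pE cosθ₁) = pE(cosθ₁ − cosθ₂).
W = (1.38×10⁻⁸)(1500)·(cos135° − cos68°) = (2.070×10⁻⁵)·(-1.0817) = -2.239×10⁻⁵ J.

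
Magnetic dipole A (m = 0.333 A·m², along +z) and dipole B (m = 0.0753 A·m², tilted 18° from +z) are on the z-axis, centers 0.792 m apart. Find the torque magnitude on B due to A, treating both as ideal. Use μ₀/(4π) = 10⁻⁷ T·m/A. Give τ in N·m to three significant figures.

τ ≈ 3.12×10⁻⁹ N·m

Dipole B is on the axis of dipole A, so B₁ there is axial: B₁ = (μ₀/4π)·2m₁/r³ along +z.
B₁ = 2(10⁻⁷)(0.333)/(0.792)³ = 1.341×10⁻⁷ T.
τ = m₂ B₁ sinθ.
τ = (0.0753)(1.341×10⁻⁷)·sin18° = 3.119×10⁻⁹ N·m.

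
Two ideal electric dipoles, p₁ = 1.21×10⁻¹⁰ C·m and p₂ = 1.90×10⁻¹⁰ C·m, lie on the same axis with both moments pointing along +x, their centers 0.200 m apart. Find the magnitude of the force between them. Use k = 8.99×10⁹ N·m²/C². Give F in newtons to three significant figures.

On-axis field of dipole 1 at distance r: E = 2kp₁/r³. Force on dipole 2 is F = p₂·dE/dr (gradient along axis).
dE/dr = −6kp₁/r⁴, so |F| = 6kp₁p₂/r⁴ (attractive for aligned moments).
F = 6(8.99×10⁹)(1.21×10⁻¹⁰)(1.90×10⁻¹⁰)/(0.200)⁴ = 7.751×10⁻⁷ N.

F ≈ 7.75×10⁻⁷ N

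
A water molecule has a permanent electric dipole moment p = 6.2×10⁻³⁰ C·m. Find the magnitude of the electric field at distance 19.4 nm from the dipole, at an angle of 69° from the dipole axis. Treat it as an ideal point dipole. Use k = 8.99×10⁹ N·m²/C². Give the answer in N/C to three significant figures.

E ≈ 8980 N/C

At angle θ the dipole field magnitude is E = (kp/r³)·√(1 + 3cos²θ).
kp/r³ = (8.99×10⁹)(6.20×10⁻³⁰) / (1.94×10⁻⁸)³ = 7634 N/C.
√(1 + 3cos²69°) = √(1 + 3·0.1284) = √1.3853 ≈ 1.1770.
E ≈ 7634 × 1.177 = 8985 N/C.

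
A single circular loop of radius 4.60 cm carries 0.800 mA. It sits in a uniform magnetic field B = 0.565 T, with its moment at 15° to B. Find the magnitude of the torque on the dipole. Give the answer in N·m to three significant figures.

Magnetic moment m = IA = Iπa² = (8.00×10⁻⁴)·π·(0.0460)² = 5.318×10⁻⁶ A·m².
Torque on a magnetic dipole: τ = mB sinθ.
τ = (5.318×10⁻⁶)(0.565)·sin15° = 7.777×10⁻⁷ N·m.

τ ≈ 7.78×10⁻⁷ N·m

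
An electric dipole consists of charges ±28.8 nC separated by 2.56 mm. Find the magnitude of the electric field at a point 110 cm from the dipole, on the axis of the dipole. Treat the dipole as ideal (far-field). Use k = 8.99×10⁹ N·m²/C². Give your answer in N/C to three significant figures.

E ≈ 0.996 N/C

Dipole moment p = qd = (2.88×10⁻⁸ C)(0.00256 m) = 7.373×10⁻¹¹ C·m.
On the dipole axis E = 2kp/r³.
E = 2·(8.99×10⁹)(7.373×10⁻¹¹) / (1.10)³ = 0.9960 N/C.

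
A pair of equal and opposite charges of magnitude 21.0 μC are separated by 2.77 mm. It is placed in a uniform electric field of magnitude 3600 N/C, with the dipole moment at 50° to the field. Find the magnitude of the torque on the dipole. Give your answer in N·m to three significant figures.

τ ≈ 1.60×10⁻⁴ N·m

Dipole moment p = qd = (2.10×10⁻⁵ C)(0.00277 m) = 5.817×10⁻⁸ C·m.
Torque on an electric dipole: τ = pE sinθ.
τ = (5.817×10⁻⁸)(3600)·sin50° = 1.604×10⁻⁴ N·m.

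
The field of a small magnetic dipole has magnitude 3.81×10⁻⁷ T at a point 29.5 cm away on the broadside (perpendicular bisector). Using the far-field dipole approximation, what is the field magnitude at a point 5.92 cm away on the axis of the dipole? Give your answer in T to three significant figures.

Dipole fields scale as 1/r³ in the far field.
The axial field is twice the equatorial field at the same r, so the geometry factor is 2/1.
B₂ = B₁ · (2/1) · (r₁/r₂)³ = 3.81×10⁻⁷ · 2 · (29.5/5.92)³.
(r₁/r₂)³ = (4.983)³ = 123.7.
B₂ ≈ 9.429×10⁻⁵ T.

B ≈ 9.43×10⁻⁵ T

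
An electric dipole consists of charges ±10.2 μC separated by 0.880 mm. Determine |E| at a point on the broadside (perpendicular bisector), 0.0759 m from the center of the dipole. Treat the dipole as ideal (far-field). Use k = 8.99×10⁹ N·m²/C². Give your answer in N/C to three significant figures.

E ≈ 1.85×10⁵ N/C

Dipole moment p = qd = (1.02×10⁻⁵ C)(8.80×10⁻⁴ m) = 8.976×10⁻⁹ C·m.
On the perpendicular bisector E = kp/r³ (half the axial value at the same distance).
E = (8.99×10⁹)(8.976×10⁻⁹) / (0.0759)³ = 1.846×10⁵ N/C.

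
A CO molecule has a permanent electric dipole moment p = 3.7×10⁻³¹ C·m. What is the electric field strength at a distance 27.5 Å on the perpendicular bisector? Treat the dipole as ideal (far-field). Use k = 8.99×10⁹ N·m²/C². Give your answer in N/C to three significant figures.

E ≈ 1.60×10⁵ N/C

On the perpendicular bisector E = kp/r³ (half the axial value at the same distance).
E = (8.99×10⁹)(3.70×10⁻³¹) / (2.75×10⁻⁹)³ = 1.599×10⁵ N/C.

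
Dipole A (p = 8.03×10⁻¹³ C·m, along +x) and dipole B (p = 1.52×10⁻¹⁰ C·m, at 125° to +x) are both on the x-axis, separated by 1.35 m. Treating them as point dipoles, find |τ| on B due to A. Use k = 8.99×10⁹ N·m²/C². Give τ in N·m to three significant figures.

τ ≈ 7.31×10⁻¹³ N·m

The second dipole sits on the axis of the first, so the field there is axial: E₁ = 2kp₁/r³ along +x.
E₁ = 2(8.99×10⁹)(8.03×10⁻¹³)/(1.35)³ = 0.005868 N/C.
Torque on the second dipole: τ = p₂ E₁ sinθ.
τ = (1.52×10⁻¹⁰)(0.005868)·sin125° = 7.307×10⁻¹³ N·m.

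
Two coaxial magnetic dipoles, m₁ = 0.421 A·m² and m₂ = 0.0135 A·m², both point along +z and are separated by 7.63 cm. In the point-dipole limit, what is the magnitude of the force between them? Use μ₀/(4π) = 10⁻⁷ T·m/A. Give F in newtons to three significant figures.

On-axis B of dipole 1: B = (μ₀/4π)·2m₁/r³. Force on dipole 2: F = m₂·dB/dr.
dB/dr = −(μ₀/4π)·6m₁/r⁴, so |F| = (μ₀/4π)·6m₁m₂/r⁴.
F = 6(10⁻⁷)(0.421)(0.0135)/(0.0763)⁴ = 1.006×10⁻⁴ N.

F ≈ 1.01×10⁻⁴ N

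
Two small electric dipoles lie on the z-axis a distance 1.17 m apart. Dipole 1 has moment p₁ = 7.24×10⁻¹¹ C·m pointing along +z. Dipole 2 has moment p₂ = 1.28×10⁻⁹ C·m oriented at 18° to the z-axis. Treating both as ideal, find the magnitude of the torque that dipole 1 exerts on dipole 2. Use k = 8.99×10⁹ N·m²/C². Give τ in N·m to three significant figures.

τ ≈ 3.21×10⁻¹⁰ N·m

The second dipole sits on the axis of the first, so the field there is axial: E₁ = 2kp₁/r³ along +z.
E₁ = 2(8.99×10⁹)(7.24×10⁻¹¹)/(1.17)³ = 0.8128 N/C.
Torque on the second dipole: τ = p₂ E₁ sinθ.
τ = (1.28×10⁻⁹)(0.8128)·sin18° = 3.215×10⁻¹⁰ N·m.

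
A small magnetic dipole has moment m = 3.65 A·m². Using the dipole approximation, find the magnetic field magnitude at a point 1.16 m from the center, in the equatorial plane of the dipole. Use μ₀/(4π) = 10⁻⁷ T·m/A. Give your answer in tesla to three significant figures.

B ≈ 2.34×10⁻⁷ T

In the equatorial plane B = (μ₀/4π)·m/r³ (half the axial value).
B = (10⁻⁷)·(3.65) / (1.16)³ = 2.338×10⁻⁷ T.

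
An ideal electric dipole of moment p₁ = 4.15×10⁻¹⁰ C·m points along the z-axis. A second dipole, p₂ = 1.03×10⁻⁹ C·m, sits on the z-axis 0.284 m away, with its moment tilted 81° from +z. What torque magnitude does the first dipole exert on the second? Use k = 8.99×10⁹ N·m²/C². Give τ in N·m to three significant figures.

τ ≈ 3.31×10⁻⁷ N·m

The second dipole sits on the axis of the first, so the field there is axial: E₁ = 2kp₁/r³ along +z.
E₁ = 2(8.99×10⁹)(4.15×10⁻¹⁰)/(0.284)³ = 325.7 N/C.
Torque on the second dipole: τ = p₂ E₁ sinθ.
τ = (1.03×10⁻⁹)(325.7)·sin81° = 3.314×10⁻⁷ N·m.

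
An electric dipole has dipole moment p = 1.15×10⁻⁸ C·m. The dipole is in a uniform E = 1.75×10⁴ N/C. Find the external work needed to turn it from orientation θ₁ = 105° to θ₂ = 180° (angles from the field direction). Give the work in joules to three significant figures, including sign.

W_ext = ΔU = U(θ₂) − U(θ₁) = −pE cosθ₂ − (−pE cosθ₁) = pE(cosθ₁ − cosθ₂).
W = (1.15×10⁻⁸)(1.75×10⁴)·(cos105° − cos180°) = (2.013×10⁻⁴)·(+0.7412) = 1.492×10⁻⁴ J.

W ≈ 1.49×10⁻⁴ J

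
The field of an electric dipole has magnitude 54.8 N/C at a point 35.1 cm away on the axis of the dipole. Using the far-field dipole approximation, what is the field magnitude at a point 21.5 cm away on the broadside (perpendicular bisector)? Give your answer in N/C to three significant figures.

Dipole fields scale as 1/r³ in the far field.
The axial field is twice the equatorial field at the same r, so the geometry factor is 1/2.
E₂ = E₁ · (1/2) · (r₁/r₂)³ = 54.8 · 0.5 · (35.1/21.5)³.
(r₁/r₂)³ = (1.633)³ = 4.351.
E₂ ≈ 119.2 N/C.

E ≈ 119 N/C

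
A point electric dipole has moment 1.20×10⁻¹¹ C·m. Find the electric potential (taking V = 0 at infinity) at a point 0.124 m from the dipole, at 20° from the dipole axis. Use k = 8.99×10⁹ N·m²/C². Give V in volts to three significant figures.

V ≈ 6.59 V

The dipole potential is V = kp cosθ / r².
V = (8.99×10⁹)(1.20×10⁻¹¹)·cos20° / (0.124)² = 6.593 V.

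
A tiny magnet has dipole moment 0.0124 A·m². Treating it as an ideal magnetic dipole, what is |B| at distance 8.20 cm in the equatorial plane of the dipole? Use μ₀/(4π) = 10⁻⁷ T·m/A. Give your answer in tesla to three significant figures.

In the equatorial plane B = (μ₀/4π)·m/r³ (half the axial value).
B = (10⁻⁷)·(0.0124) / (0.0820)³ = 2.249×10⁻⁶ T.

B ≈ 2.25×10⁻⁶ T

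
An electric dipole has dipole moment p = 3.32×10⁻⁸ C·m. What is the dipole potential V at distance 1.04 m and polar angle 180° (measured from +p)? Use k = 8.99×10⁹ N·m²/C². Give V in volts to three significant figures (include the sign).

The dipole potential is V = kp cosθ / r².
V = (8.99×10⁹)(3.32×10⁻⁸)·cos180° / (1.04)² = -276.0 V.

V ≈ -276 V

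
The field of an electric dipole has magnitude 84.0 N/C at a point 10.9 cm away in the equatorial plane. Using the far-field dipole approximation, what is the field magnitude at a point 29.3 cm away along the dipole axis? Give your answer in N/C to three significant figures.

Dipole fields scale as 1/r³ in the far field.
The axial field is twice the equatorial field at the same r, so the geometry factor is 2/1.
E₂ = E₁ · (2/1) · (r₁/r₂)³ = 84.0 · 2 · (10.9/29.3)³.
(r₁/r₂)³ = (0.372)³ = 0.05148.
E₂ ≈ 8.649 N/C.

E ≈ 8.65 N/C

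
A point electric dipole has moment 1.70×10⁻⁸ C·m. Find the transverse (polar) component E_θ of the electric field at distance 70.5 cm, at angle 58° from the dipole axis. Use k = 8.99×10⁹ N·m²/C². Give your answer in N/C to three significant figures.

E_θ ≈ 370 N/C

For a dipole, E_θ = (kp sinθ)/r³.
kp/r³ = (8.99×10⁹)(1.70×10⁻⁸)/(0.705)³ = 436.2 N/C.
E_θ = 436.2·sin58° = 369.9 N/C.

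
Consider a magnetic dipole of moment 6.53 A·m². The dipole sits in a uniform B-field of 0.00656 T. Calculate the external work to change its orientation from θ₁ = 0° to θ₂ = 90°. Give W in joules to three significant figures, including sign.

W ≈ 0.0428 J

W_ext = ΔU = −mB cosθ₂ + mB cosθ₁ = mB(cosθ₁ − cosθ₂).
W = (6.53)(0.00656)·(cos0° − cos90°) = (0.04284)·(+1.0000) = 0.04284 J.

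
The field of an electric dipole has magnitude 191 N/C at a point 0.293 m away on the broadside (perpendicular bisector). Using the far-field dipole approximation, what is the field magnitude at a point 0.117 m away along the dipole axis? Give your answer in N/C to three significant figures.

E ≈ 6000 N/C

Dipole fields scale as 1/r³ in the far field.
The axial field is twice the equatorial field at the same r, so the geometry factor is 2/1.
E₂ = E₁ · (2/1) · (r₁/r₂)³ = 191 · 2 · (0.293/0.117)³.
(r₁/r₂)³ = (2.504)³ = 15.71.
E₂ ≈ 5999 N/C.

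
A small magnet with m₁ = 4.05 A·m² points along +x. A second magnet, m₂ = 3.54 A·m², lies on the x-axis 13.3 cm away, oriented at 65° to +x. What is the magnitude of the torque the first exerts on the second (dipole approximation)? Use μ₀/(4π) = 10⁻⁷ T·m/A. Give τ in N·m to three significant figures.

τ ≈ 0.00110 N·m

Dipole B is on the axis of dipole A, so B₁ there is axial: B₁ = (μ₀/4π)·2m₁/r³ along +x.
B₁ = 2(10⁻⁷)(4.05)/(0.133)³ = 3.443×10⁻⁴ T.
τ = m₂ B₁ sinθ.
τ = (3.54)(3.443×10⁻⁴)·sin65° = 0.001105 N·m.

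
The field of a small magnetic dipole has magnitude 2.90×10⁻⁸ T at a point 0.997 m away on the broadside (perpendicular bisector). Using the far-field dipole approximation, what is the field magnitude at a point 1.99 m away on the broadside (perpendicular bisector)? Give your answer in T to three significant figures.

B ≈ 3.65×10⁻⁹ T

Dipole fields scale as 1/r³ in the far field; the geometry is the same at both points.
B₂ = B₁ · (r₁/r₂)³ = 2.90×10⁻⁸ · (0.997/1.99)³.
(r₁/r₂)³ = (0.501)³ = 0.1258.
B₂ ≈ 3.647×10⁻⁹ T.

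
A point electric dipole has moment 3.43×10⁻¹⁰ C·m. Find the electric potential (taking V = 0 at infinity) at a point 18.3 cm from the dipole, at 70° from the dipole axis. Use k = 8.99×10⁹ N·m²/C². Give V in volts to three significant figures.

The dipole potential is V = kp cosθ / r².
V = (8.99×10⁹)(3.43×10⁻¹⁰)·cos70° / (0.183)² = 31.49 V.

V ≈ 31.5 V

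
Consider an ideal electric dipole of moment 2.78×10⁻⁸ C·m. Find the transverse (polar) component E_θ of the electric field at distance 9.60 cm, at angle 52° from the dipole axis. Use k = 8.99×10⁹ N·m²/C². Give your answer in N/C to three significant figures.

E_θ ≈ 2.23×10⁵ N/C

For a dipole, E_θ = (kp sinθ)/r³.
kp/r³ = (8.99×10⁹)(2.78×10⁻⁸)/(0.0960)³ = 2.825×10⁵ N/C.
E_θ = 2.825×10⁵·sin52° = 2.226×10⁵ N/C.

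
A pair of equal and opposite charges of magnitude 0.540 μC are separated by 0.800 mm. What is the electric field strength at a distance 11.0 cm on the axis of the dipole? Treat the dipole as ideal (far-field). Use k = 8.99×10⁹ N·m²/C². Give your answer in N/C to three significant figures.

Dipole moment p = qd = (5.40×10⁻⁷ C)(8.00×10⁻⁴ m) = 4.32×10⁻¹⁰ C·m.
On the dipole axis E = 2kp/r³.
E = 2·(8.99×10⁹)(4.32×10⁻¹⁰) / (0.110)³ = 5836 N/C.

E ≈ 5840 N/C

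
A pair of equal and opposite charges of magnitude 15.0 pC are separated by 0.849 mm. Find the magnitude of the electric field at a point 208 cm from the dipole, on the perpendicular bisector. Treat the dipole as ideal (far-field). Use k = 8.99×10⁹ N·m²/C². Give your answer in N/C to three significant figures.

Dipole moment p = qd = (1.50×10⁻¹¹ C)(8.49×10⁻⁴ m) = 1.274×10⁻¹⁴ C·m.
In the equatorial plane E = kp/r³.
E = (8.99×10⁹)(1.274×10⁻¹⁴) / (2.08)³ = 1.273×10⁻⁵ N/C.

E ≈ 1.27×10⁻⁵ N/C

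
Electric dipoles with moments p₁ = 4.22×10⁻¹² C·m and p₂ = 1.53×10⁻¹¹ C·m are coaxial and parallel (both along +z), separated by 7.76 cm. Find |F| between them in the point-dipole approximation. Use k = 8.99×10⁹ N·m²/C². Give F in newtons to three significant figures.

On-axis field of dipole 1 at distance r: E = 2kp₁/r³. Force on dipole 2 is F = p₂·dE/dr (gradient along axis).
dE/dr = −6kp₁/r⁴, so |F| = 6kp₁p₂/r⁴ (attractive for aligned moments).
F = 6(8.99×10⁹)(4.22×10⁻¹²)(1.53×10⁻¹¹)/(0.0776)⁴ = 9.604×10⁻⁸ N.

F ≈ 9.60×10⁻⁸ N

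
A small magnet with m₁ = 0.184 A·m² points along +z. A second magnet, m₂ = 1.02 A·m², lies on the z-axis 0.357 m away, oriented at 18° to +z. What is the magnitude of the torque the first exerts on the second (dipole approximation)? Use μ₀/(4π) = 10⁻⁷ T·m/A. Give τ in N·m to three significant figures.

Dipole B is on the axis of dipole A, so B₁ there is axial: B₁ = (μ₀/4π)·2m₁/r³ along +z.
B₁ = 2(10⁻⁷)(0.184)/(0.357)³ = 8.088×10⁻⁷ T.
τ = m₂ B₁ sinθ.
τ = (1.02)(8.088×10⁻⁷)·sin18° = 2.549×10⁻⁷ N·m.

τ ≈ 2.55×10⁻⁷ N·m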